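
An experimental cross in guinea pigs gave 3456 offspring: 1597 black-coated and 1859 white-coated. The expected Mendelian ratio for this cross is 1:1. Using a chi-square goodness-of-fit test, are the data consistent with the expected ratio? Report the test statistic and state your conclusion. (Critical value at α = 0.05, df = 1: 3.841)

Under the 1:1 hypothesis (Σ ratio = 2, N = 3456):
  black-coated: 3456 × 1/2 = 1728
  white-coated: 3456 × 1/2 = 1728
χ² = Σ (O − E)² / E
  black-coated: (1597 − 1728)² / 1728 = 9.9311
  white-coated: (1859 − 1728)² / 1728 = 9.9311
χ² = 9.9311 + 9.9311 = 19.8622 ≈ 19.862
Degrees of freedom = 2 − 1 = 1; critical value at α = 0.05 is 3.841.
Since 19.862 > 3.841, we reject the null hypothesis — the data do not fit the 1:1 ratio.

19.862; not consistent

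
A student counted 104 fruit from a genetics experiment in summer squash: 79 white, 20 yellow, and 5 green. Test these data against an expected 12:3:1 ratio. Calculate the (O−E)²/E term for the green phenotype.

0.346

Under the 12:3:1 hypothesis (Σ ratio = 16, N = 104):
  white: 104 × 12/16 = 78
  yellow: 104 × 3/16 = 19.5
  green: 104 × 1/16 = 6.5
Contribution of green: (5 − 6.5)² / 6.5 = 0.3462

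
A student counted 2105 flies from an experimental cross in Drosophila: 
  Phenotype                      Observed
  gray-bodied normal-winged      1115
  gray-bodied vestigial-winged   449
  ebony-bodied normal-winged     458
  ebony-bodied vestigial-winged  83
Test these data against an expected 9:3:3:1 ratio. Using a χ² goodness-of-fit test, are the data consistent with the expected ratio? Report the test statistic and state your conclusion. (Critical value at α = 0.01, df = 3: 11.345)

The 9:3:3:1 ratio has 16 parts, so with N = 2105 the expected counts are:
  gray-bodied normal-winged: 2105 × 9/16 = 1184.0625
  gray-bodied vestigial-winged: 2105 × 3/16 = 394.6875
  ebony-bodied normal-winged: 2105 × 3/16 = 394.6875
  ebony-bodied vestigial-winged: 2105 × 1/16 = 131.5625
χ² = Σ (O − E)² / E
  gray-bodied normal-winged: (1115 − 1184.0625)² / 1184.0625 = 4.0282
  gray-bodied vestigial-winged: (449 − 394.6875)² / 394.6875 = 7.4739
  ebony-bodied normal-winged: (458 − 394.6875)² / 394.6875 = 10.1561
  ebony-bodied vestigial-winged: (83 − 131.5625)² / 131.5625 = 17.9254
χ² = 4.0282 + 7.4739 + 10.1561 + 17.9254 = 39.5836 ≈ 39.584
Degrees of freedom = 4 − 1 = 3; critical value at α = 0.01 is 11.345.
Since 39.584 > 11.345, we reject the null hypothesis — the data do not fit the 9:3:3:1 ratio.

39.584; not consistent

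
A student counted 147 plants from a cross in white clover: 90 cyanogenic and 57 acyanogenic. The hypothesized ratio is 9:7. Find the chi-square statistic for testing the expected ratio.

1.478

Under the 9:7 hypothesis (Σ ratio = 16, N = 147):
  cyanogenic: 147 × 9/16 = 82.6875
  acyanogenic: 147 × 7/16 = 64.3125
χ² = Σ (O − E)² / E
  cyanogenic: (90 − 82.6875)² / 82.6875 = 0.6467
  acyanogenic: (57 − 64.3125)² / 64.3125 = 0.8315
χ² = 0.6467 + 0.8315 = 1.4782 ≈ 1.478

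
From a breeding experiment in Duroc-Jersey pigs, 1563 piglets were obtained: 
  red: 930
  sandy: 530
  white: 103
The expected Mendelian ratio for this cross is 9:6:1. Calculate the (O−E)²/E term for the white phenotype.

0.289

Expected counts for N = 1563 under a 9:6:1 ratio (total parts = 16):
  red: 1563 × 9/16 = 879.1875
  sandy: 1563 × 6/16 = 586.125
  white: 1563 × 1/16 = 97.6875
Contribution of white: (103 − 97.6875)² / 97.6875 = 0.2889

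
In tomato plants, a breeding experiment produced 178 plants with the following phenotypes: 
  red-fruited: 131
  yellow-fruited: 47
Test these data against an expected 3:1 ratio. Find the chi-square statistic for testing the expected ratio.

0.187

The 3:1 ratio has 4 parts, so with N = 178 the expected counts are:
  red-fruited: 178 × 3/4 = 133.5
  yellow-fruited: 178 × 1/4 = 44.5
χ² = Σ (O − E)² / E
  red-fruited: (131 − 133.5)² / 133.5 = 0.0468
  yellow-fruited: (47 − 44.5)² / 44.5 = 0.1404
χ² = 0.0468 + 0.1404 = 0.1872 ≈ 0.187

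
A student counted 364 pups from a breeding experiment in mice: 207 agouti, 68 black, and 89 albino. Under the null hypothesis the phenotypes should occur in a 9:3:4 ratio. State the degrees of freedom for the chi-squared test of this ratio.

2

A goodness-of-fit test with 3 phenotype classes has df = 3 − 1 = 2.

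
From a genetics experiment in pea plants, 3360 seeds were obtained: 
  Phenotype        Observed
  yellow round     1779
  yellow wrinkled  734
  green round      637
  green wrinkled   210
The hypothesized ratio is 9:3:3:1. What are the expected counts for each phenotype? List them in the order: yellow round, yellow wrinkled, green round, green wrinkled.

1890, 630, 630, 210

The 9:3:3:1 ratio has 16 parts, so with N = 3360 the expected counts are:
  yellow round: 3360 × 9/16 = 1890
  yellow wrinkled: 3360 × 3/16 = 630
  green round: 3360 × 3/16 = 630
  green wrinkled: 3360 × 1/16 = 210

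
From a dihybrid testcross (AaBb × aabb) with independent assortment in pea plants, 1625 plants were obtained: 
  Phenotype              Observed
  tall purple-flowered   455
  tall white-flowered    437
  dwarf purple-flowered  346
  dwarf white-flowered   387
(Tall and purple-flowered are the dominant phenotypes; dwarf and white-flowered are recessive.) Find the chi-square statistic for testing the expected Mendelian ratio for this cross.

A dihybrid testcross with independent assortment gives a 1:1:1:1 ratio.
Total ratio parts = 4. Expected numbers out of 1625:
  tall purple-flowered: 1625 × 1/4 = 406.25
  tall white-flowered: 1625 × 1/4 = 406.25
  dwarf purple-flowered: 1625 × 1/4 = 406.25
  dwarf white-flowered: 1625 × 1/4 = 406.25
χ² = Σ (O − E)² / E
  tall purple-flowered: (455 − 406.25)² / 406.25 = 5.8500
  tall white-flowered: (437 − 406.25)² / 406.25 = 2.3275
  dwarf purple-flowered: (346 − 406.25)² / 406.25 = 8.9355
  dwarf white-flowered: (387 − 406.25)² / 406.25 = 0.9122
χ² = 5.8500 + 2.3275 + 8.9355 + 0.9122 = 18.0252 ≈ 18.025

18.025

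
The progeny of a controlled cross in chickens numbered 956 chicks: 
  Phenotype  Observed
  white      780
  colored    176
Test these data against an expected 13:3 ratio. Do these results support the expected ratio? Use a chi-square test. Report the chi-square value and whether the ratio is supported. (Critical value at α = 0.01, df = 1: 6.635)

0.073; consistent

Expected counts for N = 956 under a 13:3 ratio (total parts = 16):
  white: 956 × 13/16 = 776.75
  colored: 956 × 3/16 = 179.25
χ² = Σ (O − E)² / E
  white: (780 − 776.75)² / 776.75 = 0.0136
  colored: (176 − 179.25)² / 179.25 = 0.0589
χ² = 0.0136 + 0.0589 = 0.0725 ≈ 0.073
Degrees of freedom = 2 − 1 = 1; critical value at α = 0.01 is 6.635.
Since 0.073 < 6.635, we fail to reject the null hypothesis — the data are consistent with the 13:3 ratio.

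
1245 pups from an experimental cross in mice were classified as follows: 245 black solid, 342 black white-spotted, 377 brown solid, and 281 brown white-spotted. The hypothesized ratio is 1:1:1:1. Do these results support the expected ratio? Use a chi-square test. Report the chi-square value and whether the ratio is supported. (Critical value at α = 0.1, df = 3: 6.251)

33.969; not consistent

Total ratio parts = 4. Expected numbers out of 1245:
  black solid: 1245 × 1/4 = 311.25
  black white-spotted: 1245 × 1/4 = 311.25
  brown solid: 1245 × 1/4 = 311.25
  brown white-spotted: 1245 × 1/4 = 311.25
χ² = Σ (O − E)² / E
  black solid: (245 − 311.25)² / 311.25 = 14.1014
  black white-spotted: (342 − 311.25)² / 311.25 = 3.0380
  brown solid: (377 − 311.25)² / 311.25 = 13.8894
  brown white-spotted: (281 − 311.25)² / 311.25 = 2.9400
χ² = 14.1014 + 3.0380 + 13.8894 + 2.9400 = 33.9688 ≈ 33.969
Degrees of freedom = 4 − 1 = 3; critical value at α = 0.1 is 6.251.
Since 33.969 > 6.251, we reject the null hypothesis — the data do not fit the 1:1:1:1 ratio.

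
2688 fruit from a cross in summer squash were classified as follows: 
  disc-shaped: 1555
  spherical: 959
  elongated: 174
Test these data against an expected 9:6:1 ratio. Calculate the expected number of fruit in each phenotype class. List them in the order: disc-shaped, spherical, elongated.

Total ratio parts = 16. Expected numbers out of 2688:
  disc-shaped: 2688 × 9/16 = 1512
  spherical: 2688 × 6/16 = 1008
  elongated: 2688 × 1/16 = 168

1512, 1008, 168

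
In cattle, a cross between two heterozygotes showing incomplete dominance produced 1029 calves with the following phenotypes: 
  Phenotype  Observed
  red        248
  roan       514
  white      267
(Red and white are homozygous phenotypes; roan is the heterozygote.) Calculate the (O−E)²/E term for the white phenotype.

0.370

With incomplete dominance, a heterozygote × heterozygote cross gives a 1:2:1 phenotypic ratio.
Under the 1:2:1 hypothesis (Σ ratio = 4, N = 1029):
  red: 1029 × 1/4 = 257.25
  roan: 1029 × 2/4 = 514.5
  white: 1029 × 1/4 = 257.25
Contribution of white: (267 − 257.25)² / 257.25 = 0.3695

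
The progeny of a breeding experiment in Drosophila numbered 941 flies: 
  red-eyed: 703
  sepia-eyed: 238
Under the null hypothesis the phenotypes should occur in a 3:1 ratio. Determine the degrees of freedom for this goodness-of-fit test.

1

A goodness-of-fit test with 2 phenotype classes has df = 2 − 1 = 1.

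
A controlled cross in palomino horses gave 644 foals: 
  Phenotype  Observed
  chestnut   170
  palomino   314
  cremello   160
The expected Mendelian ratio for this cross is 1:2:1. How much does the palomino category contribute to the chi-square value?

Under the 1:2:1 hypothesis (Σ ratio = 4, N = 644):
  chestnut: 644 × 1/4 = 161
  palomino: 644 × 2/4 = 322
  cremello: 644 × 1/4 = 161
Contribution of palomino: (314 − 322)² / 322 = 0.1988

0.199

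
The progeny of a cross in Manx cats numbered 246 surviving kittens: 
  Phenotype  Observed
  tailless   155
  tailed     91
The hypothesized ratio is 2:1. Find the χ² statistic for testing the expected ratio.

Total ratio parts = 3. Expected numbers out of 246:
  tailless: 246 × 2/3 = 164
  tailed: 246 × 1/3 = 82
χ² = Σ (O − E)² / E
  tailless: (155 − 164)² / 164 = 0.4939
  tailed: (91 − 82)² / 82 = 0.9878
χ² = 0.4939 + 0.9878 = 1.4817 ≈ 1.482

1.482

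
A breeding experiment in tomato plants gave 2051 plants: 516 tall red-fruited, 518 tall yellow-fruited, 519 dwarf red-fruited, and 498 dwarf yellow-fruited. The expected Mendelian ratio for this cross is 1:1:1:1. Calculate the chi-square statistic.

Under the 1:1:1:1 hypothesis (Σ ratio = 4, N = 2051):
  tall red-fruited: 2051 × 1/4 = 512.75
  tall yellow-fruited: 2051 × 1/4 = 512.75
  dwarf red-fruited: 2051 × 1/4 = 512.75
  dwarf yellow-fruited: 2051 × 1/4 = 512.75
χ² = Σ (O − E)² / E
  tall red-fruited: (516 − 512.75)² / 512.75 = 0.0206
  tall yellow-fruited: (518 − 512.75)² / 512.75 = 0.0538
  dwarf red-fruited: (519 − 512.75)² / 512.75 = 0.0762
  dwarf yellow-fruited: (498 − 512.75)² / 512.75 = 0.4243
χ² = 0.0206 + 0.0538 + 0.0762 + 0.4243 = 0.5749 ≈ 0.575

0.575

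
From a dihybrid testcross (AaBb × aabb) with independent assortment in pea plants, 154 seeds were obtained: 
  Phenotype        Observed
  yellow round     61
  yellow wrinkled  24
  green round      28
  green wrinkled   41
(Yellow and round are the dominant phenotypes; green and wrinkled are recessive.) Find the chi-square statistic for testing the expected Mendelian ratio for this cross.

A dihybrid testcross with independent assortment gives a 1:1:1:1 ratio.
Total ratio parts = 4. Expected numbers out of 154:
  yellow round: 154 × 1/4 = 38.5
  yellow wrinkled: 154 × 1/4 = 38.5
  green round: 154 × 1/4 = 38.5
  green wrinkled: 154 × 1/4 = 38.5
χ² = Σ (O − E)² / E
  yellow round: (61 − 38.5)² / 38.5 = 13.1494
  yellow wrinkled: (24 − 38.5)² / 38.5 = 5.4610
  green round: (28 − 38.5)² / 38.5 = 2.8636
  green wrinkled: (41 − 38.5)² / 38.5 = 0.1623
χ² = 13.1494 + 5.4610 + 2.8636 + 0.1623 = 21.6363 ≈ 21.636

21.636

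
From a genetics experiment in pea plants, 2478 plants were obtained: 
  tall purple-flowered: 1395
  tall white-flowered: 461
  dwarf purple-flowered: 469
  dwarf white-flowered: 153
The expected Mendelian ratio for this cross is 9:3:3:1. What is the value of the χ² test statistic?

0.093

Total ratio parts = 16. Expected numbers out of 2478:
  tall purple-flowered: 2478 × 9/16 = 1393.875
  tall white-flowered: 2478 × 3/16 = 464.625
  dwarf purple-flowered: 2478 × 3/16 = 464.625
  dwarf white-flowered: 2478 × 1/16 = 154.875
χ² = Σ (O − E)² / E
  tall purple-flowered: (1395 − 1393.875)² / 1393.875 = 0.0009
  tall white-flowered: (461 − 464.625)² / 464.625 = 0.0283
  dwarf purple-flowered: (469 − 464.625)² / 464.625 = 0.0412
  dwarf white-flowered: (153 − 154.875)² / 154.875 = 0.0227
χ² = 0.0009 + 0.0283 + 0.0412 + 0.0227 = 0.0931 ≈ 0.093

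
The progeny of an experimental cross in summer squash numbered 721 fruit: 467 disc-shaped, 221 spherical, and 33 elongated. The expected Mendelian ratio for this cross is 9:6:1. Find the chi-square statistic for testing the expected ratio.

Under the 9:6:1 hypothesis (Σ ratio = 16, N = 721):
  disc-shaped: 721 × 9/16 = 405.5625
  spherical: 721 × 6/16 = 270.375
  elongated: 721 × 1/16 = 45.0625
χ² = Σ (O − E)² / E
  disc-shaped: (467 − 405.5625)² / 405.5625 = 9.3070
  spherical: (221 − 270.375)² / 270.375 = 9.0167
  elongated: (33 − 45.0625)² / 45.0625 = 3.2289
χ² = 9.3070 + 9.0167 + 3.2289 = 21.5526 ≈ 21.553

21.553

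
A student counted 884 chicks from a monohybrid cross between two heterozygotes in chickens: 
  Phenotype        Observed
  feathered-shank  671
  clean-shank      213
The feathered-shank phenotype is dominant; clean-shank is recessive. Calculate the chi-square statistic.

For a monohybrid cross between heterozygotes with complete dominance, the expected phenotypic ratio is 3:1.
Expected counts for N = 884 under a 3:1 ratio (total parts = 4):
  feathered-shank: 884 × 3/4 = 663
  clean-shank: 884 × 1/4 = 221
χ² = Σ (O − E)² / E
  feathered-shank: (671 − 663)² / 663 = 0.0965
  clean-shank: (213 − 221)² / 221 = 0.2896
χ² = 0.0965 + 0.2896 = 0.3861 ≈ 0.386

0.386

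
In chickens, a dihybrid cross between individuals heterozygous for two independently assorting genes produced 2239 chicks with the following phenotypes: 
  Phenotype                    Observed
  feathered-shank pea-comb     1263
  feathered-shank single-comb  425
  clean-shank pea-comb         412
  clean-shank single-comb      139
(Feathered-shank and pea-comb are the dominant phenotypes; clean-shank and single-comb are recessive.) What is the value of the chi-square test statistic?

0.226

A dihybrid F₂ with independent assortment and complete dominance at both loci gives a 9:3:3:1 phenotypic ratio.
Under the 9:3:3:1 hypothesis (Σ ratio = 16, N = 2239):
  feathered-shank pea-comb: 2239 × 9/16 = 1259.4375
  feathered-shank single-comb: 2239 × 3/16 = 419.8125
  clean-shank pea-comb: 2239 × 3/16 = 419.8125
  clean-shank single-comb: 2239 × 1/16 = 139.9375
χ² = Σ (O − E)² / E
  feathered-shank pea-comb: (1263 − 1259.4375)² / 1259.4375 = 0.0101
  feathered-shank single-comb: (425 − 419.8125)² / 419.8125 = 0.0641
  clean-shank pea-comb: (412 − 419.8125)² / 419.8125 = 0.1454
  clean-shank single-comb: (139 − 139.9375)² / 139.9375 = 0.0063
χ² = 0.0101 + 0.0641 + 0.1454 + 0.0063 = 0.2259 ≈ 0.226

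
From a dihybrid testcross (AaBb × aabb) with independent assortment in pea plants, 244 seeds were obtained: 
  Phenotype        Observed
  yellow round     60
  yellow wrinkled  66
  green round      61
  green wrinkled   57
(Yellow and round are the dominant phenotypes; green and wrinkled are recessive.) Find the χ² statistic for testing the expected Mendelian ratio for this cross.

0.689

A dihybrid testcross with independent assortment gives a 1:1:1:1 ratio.
The 1:1:1:1 ratio has 4 parts, so with N = 244 the expected counts are:
  yellow round: 244 × 1/4 = 61
  yellow wrinkled: 244 × 1/4 = 61
  green round: 244 × 1/4 = 61
  green wrinkled: 244 × 1/4 = 61
χ² = Σ (O − E)² / E
  yellow round: (60 − 61)² / 61 = 0.0164
  yellow wrinkled: (66 − 61)² / 61 = 0.4098
  green round: (61 − 61)² / 61 = 0.0000
  green wrinkled: (57 − 61)² / 61 = 0.2623
χ² = 0.0164 + 0.4098 + 0.0000 + 0.2623 = 0.6885 ≈ 0.689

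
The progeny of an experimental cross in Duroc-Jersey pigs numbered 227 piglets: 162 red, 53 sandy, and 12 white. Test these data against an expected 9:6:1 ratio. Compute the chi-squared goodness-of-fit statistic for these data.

Under the 9:6:1 hypothesis (Σ ratio = 16, N = 227):
  red: 227 × 9/16 = 127.6875
  sandy: 227 × 6/16 = 85.125
  white: 227 × 1/16 = 14.1875
χ² = Σ (O − E)² / E
  red: (162 − 127.6875)² / 127.6875 = 9.2205
  sandy: (53 − 85.125)² / 85.125 = 12.1235
  white: (12 − 14.1875)² / 14.1875 = 0.3373
χ² = 9.2205 + 12.1235 + 0.3373 = 21.6813 ≈ 21.681

21.681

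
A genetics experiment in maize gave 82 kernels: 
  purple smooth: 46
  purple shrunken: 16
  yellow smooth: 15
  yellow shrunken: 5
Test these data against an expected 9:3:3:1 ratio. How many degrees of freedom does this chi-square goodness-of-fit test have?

A goodness-of-fit test with 4 phenotype classes has df = 4 − 1 = 3.

3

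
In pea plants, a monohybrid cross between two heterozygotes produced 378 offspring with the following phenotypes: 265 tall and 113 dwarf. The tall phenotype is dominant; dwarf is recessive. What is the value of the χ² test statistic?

4.829

For a monohybrid cross between heterozygotes with complete dominance, the expected phenotypic ratio is 3:1.
Expected counts for N = 378 under a 3:1 ratio (total parts = 4):
  tall: 378 × 3/4 = 283.5
  dwarf: 378 × 1/4 = 94.5
χ² = Σ (O − E)² / E
  tall: (265 − 283.5)² / 283.5 = 1.2072
  dwarf: (113 − 94.5)² / 94.5 = 3.6217
χ² = 1.2072 + 3.6217 = 4.8289 ≈ 4.829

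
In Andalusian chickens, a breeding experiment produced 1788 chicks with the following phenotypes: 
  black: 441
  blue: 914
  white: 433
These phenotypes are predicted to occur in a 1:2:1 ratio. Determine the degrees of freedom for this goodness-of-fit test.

A goodness-of-fit test with 3 phenotype classes has df = 3 − 1 = 2.

2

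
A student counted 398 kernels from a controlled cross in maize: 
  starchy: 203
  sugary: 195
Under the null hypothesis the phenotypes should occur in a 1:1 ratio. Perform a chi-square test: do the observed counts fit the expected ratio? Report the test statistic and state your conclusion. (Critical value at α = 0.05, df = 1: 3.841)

Under the 1:1 hypothesis (Σ ratio = 2, N = 398):
  starchy: 398 × 1/2 = 199
  sugary: 398 × 1/2 = 199
χ² = Σ (O − E)² / E
  starchy: (203 − 199)² / 199 = 0.0804
  sugary: (195 − 199)² / 199 = 0.0804
χ² = 0.0804 + 0.0804 = 0.1608 ≈ 0.161
Degrees of freedom = 2 − 1 = 1; critical value at α = 0.05 is 3.841.
Since 0.161 < 3.841, we fail to reject the null hypothesis — the data are consistent with the 1:1 ratio.

0.161; consistent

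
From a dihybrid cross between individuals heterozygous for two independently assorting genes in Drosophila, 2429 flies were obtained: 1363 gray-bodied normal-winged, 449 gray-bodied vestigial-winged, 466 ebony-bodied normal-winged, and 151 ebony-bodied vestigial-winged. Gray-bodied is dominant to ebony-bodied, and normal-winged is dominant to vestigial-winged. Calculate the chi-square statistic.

0.348

A dihybrid F₂ with independent assortment and complete dominance at both loci gives a 9:3:3:1 phenotypic ratio.
Total ratio parts = 16. Expected numbers out of 2429:
  gray-bodied normal-winged: 2429 × 9/16 = 1366.3125
  gray-bodied vestigial-winged: 2429 × 3/16 = 455.4375
  ebony-bodied normal-winged: 2429 × 3/16 = 455.4375
  ebony-bodied vestigial-winged: 2429 × 1/16 = 151.8125
χ² = Σ (O − E)² / E
  gray-bodied normal-winged: (1363 − 1366.3125)² / 1366.3125 = 0.0080
  gray-bodied vestigial-winged: (449 − 455.4375)² / 455.4375 = 0.0910
  ebony-bodied normal-winged: (466 − 455.4375)² / 455.4375 = 0.2450
  ebony-bodied vestigial-winged: (151 − 151.8125)² / 151.8125 = 0.0043
χ² = 0.0080 + 0.0910 + 0.2450 + 0.0043 = 0.3483 ≈ 0.348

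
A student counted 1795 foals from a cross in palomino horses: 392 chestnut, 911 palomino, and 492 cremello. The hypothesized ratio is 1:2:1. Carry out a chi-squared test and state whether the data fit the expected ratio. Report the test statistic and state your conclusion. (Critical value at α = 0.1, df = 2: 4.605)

The 1:2:1 ratio has 4 parts, so with N = 1795 the expected counts are:
  chestnut: 1795 × 1/4 = 448.75
  palomino: 1795 × 2/4 = 897.5
  cremello: 1795 × 1/4 = 448.75
χ² = Σ (O − E)² / E
  chestnut: (392 − 448.75)² / 448.75 = 7.1767
  palomino: (911 − 897.5)² / 897.5 = 0.2031
  cremello: (492 − 448.75)² / 448.75 = 4.1684
χ² = 7.1767 + 0.2031 + 4.1684 = 11.5482 ≈ 11.548
Degrees of freedom = 3 − 1 = 2; critical value at α = 0.1 is 4.605.
Since 11.548 > 4.605, we reject the null hypothesis — the data do not fit the 1:2:1 ratio.

11.548; not consistent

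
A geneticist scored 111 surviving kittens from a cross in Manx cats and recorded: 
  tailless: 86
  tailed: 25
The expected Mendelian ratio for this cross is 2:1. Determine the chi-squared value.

5.838

The 2:1 ratio has 3 parts, so with N = 111 the expected counts are:
  tailless: 111 × 2/3 = 74
  tailed: 111 × 1/3 = 37
χ² = Σ (O − E)² / E
  tailless: (86 − 74)² / 74 = 1.9459
  tailed: (25 − 37)² / 37 = 3.8919
χ² = 1.9459 + 3.8919 = 5.8378 ≈ 5.838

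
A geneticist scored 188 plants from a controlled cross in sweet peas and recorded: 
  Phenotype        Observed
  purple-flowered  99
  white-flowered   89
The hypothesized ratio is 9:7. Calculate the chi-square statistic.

Total ratio parts = 16. Expected numbers out of 188:
  purple-flowered: 188 × 9/16 = 105.75
  white-flowered: 188 × 7/16 = 82.25
χ² = Σ (O − E)² / E
  purple-flowered: (99 − 105.75)² / 105.75 = 0.4309
  white-flowered: (89 − 82.25)² / 82.25 = 0.5540
χ² = 0.4309 + 0.5540 = 0.9849 ≈ 0.985

0.985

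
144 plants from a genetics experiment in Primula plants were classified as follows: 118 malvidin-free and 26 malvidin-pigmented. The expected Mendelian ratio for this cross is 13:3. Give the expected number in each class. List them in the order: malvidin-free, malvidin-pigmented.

Total ratio parts = 16. Expected numbers out of 144:
  malvidin-free: 144 × 13/16 = 117
  malvidin-pigmented: 144 × 3/16 = 27

117, 27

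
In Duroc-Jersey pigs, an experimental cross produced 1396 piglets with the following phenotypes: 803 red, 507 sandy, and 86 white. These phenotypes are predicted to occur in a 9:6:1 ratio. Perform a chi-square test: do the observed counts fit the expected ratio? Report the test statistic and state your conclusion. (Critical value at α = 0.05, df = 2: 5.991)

0.939; consistent

Total ratio parts = 16. Expected numbers out of 1396:
  red: 1396 × 9/16 = 785.25
  sandy: 1396 × 6/16 = 523.5
  white: 1396 × 1/16 = 87.25
χ² = Σ (O − E)² / E
  red: (803 − 785.25)² / 785.25 = 0.4012
  sandy: (507 − 523.5)² / 523.5 = 0.5201
  white: (86 − 87.25)² / 87.25 = 0.0179
χ² = 0.4012 + 0.5201 + 0.0179 = 0.9392 ≈ 0.939
Degrees of freedom = 3 − 1 = 2; critical value at α = 0.05 is 5.991.
Since 0.939 < 5.991, we fail to reject the null hypothesis — the data are consistent with the 9:6:1 ratio.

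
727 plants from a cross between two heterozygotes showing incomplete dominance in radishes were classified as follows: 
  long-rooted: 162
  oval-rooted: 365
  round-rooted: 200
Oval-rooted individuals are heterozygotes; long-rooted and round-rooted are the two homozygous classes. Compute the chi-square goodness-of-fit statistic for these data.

3.985

With incomplete dominance, a heterozygote × heterozygote cross gives a 1:2:1 phenotypic ratio.
Under the 1:2:1 hypothesis (Σ ratio = 4, N = 727):
  long-rooted: 727 × 1/4 = 181.75
  oval-rooted: 727 × 2/4 = 363.5
  round-rooted: 727 × 1/4 = 181.75
χ² = Σ (O − E)² / E
  long-rooted: (162 − 181.75)² / 181.75 = 2.1461
  oval-rooted: (365 − 363.5)² / 363.5 = 0.0062
  round-rooted: (200 − 181.75)² / 181.75 = 1.8325
χ² = 2.1461 + 0.0062 + 1.8325 = 3.9848 ≈ 3.985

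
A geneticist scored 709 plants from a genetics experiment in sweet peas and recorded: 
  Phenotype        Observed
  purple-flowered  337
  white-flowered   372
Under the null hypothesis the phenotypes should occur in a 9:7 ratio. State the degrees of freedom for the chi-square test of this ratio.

A goodness-of-fit test with 2 phenotype classes has df = 2 − 1 = 1.

1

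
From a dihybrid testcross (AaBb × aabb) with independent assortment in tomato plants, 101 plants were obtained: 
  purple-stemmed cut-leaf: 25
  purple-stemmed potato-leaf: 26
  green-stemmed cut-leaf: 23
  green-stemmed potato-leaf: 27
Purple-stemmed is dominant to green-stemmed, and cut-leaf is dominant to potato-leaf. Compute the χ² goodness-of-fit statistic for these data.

A dihybrid testcross with independent assortment gives a 1:1:1:1 ratio.
Expected counts for N = 101 under a 1:1:1:1 ratio (total parts = 4):
  purple-stemmed cut-leaf: 101 × 1/4 = 25.25
  purple-stemmed potato-leaf: 101 × 1/4 = 25.25
  green-stemmed cut-leaf: 101 × 1/4 = 25.25
  green-stemmed potato-leaf: 101 × 1/4 = 25.25
χ² = Σ (O − E)² / E
  purple-stemmed cut-leaf: (25 − 25.25)² / 25.25 = 0.0025
  purple-stemmed potato-leaf: (26 − 25.25)² / 25.25 = 0.0223
  green-stemmed cut-leaf: (23 − 25.25)² / 25.25 = 0.2005
  green-stemmed potato-leaf: (27 − 25.25)² / 25.25 = 0.1213
χ² = 0.0025 + 0.0223 + 0.2005 + 0.1213 = 0.3466 ≈ 0.347

0.347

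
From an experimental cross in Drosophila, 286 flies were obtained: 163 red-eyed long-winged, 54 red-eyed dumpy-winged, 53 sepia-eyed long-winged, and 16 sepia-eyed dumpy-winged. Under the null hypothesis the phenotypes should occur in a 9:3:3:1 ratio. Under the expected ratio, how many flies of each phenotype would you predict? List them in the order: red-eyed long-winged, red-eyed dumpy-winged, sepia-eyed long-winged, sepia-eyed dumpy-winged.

160.875, 53.625, 53.625, 17.875

Under the 9:3:3:1 hypothesis (Σ ratio = 16, N = 286):
  red-eyed long-winged: 286 × 9/16 = 160.875
  red-eyed dumpy-winged: 286 × 3/16 = 53.625
  sepia-eyed long-winged: 286 × 3/16 = 53.625
  sepia-eyed dumpy-winged: 286 × 1/16 = 17.875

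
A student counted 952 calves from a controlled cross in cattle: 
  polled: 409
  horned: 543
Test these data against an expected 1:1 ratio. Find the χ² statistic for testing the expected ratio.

18.861

The 1:1 ratio has 2 parts, so with N = 952 the expected counts are:
  polled: 952 × 1/2 = 476
  horned: 952 × 1/2 = 476
χ² = Σ (O − E)² / E
  polled: (409 − 476)² / 476 = 9.4307
  horned: (543 − 476)² / 476 = 9.4307
χ² = 9.4307 + 9.4307 = 18.8614 ≈ 18.861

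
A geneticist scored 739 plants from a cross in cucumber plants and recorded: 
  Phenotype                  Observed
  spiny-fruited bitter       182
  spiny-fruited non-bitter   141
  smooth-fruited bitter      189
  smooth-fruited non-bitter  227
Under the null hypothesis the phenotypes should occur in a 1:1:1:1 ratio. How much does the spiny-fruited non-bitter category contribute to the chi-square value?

10.360

The 1:1:1:1 ratio has 4 parts, so with N = 739 the expected counts are:
  spiny-fruited bitter: 739 × 1/4 = 184.75
  spiny-fruited non-bitter: 739 × 1/4 = 184.75
  smooth-fruited bitter: 739 × 1/4 = 184.75
  smooth-fruited non-bitter: 739 × 1/4 = 184.75
Contribution of spiny-fruited non-bitter: (141 − 184.75)² / 184.75 = 10.3603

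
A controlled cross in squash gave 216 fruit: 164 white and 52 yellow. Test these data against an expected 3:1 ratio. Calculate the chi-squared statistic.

0.099

The 3:1 ratio has 4 parts, so with N = 216 the expected counts are:
  white: 216 × 3/4 = 162
  yellow: 216 × 1/4 = 54
χ² = Σ (O − E)² / E
  white: (164 − 162)² / 162 = 0.0247
  yellow: (52 − 54)² / 54 = 0.0741
χ² = 0.0247 + 0.0741 = 0.0988 ≈ 0.099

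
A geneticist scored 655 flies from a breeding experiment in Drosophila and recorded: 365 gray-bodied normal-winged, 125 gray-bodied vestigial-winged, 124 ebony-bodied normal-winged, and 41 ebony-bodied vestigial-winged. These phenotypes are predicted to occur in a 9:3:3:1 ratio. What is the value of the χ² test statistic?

0.083

Expected counts for N = 655 under a 9:3:3:1 ratio (total parts = 16):
  gray-bodied normal-winged: 655 × 9/16 = 368.4375
  gray-bodied vestigial-winged: 655 × 3/16 = 122.8125
  ebony-bodied normal-winged: 655 × 3/16 = 122.8125
  ebony-bodied vestigial-winged: 655 × 1/16 = 40.9375
χ² = Σ (O − E)² / E
  gray-bodied normal-winged: (365 − 368.4375)² / 368.4375 = 0.0321
  gray-bodied vestigial-winged: (125 − 122.8125)² / 122.8125 = 0.0390
  ebony-bodied normal-winged: (124 − 122.8125)² / 122.8125 = 0.0115
  ebony-bodied vestigial-winged: (41 − 40.9375)² / 40.9375 = 0.0001
χ² = 0.0321 + 0.0390 + 0.0115 + 0.0001 = 0.0827 ≈ 0.083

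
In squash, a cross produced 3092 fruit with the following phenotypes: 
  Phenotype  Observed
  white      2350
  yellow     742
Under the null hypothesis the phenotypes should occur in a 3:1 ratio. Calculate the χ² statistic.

1.658

Expected counts for N = 3092 under a 3:1 ratio (total parts = 4):
  white: 3092 × 3/4 = 2319
  yellow: 3092 × 1/4 = 773
χ² = Σ (O − E)² / E
  white: (2350 − 2319)² / 2319 = 0.4144
  yellow: (742 − 773)² / 773 = 1.2432
χ² = 0.4144 + 1.2432 = 1.6576 ≈ 1.658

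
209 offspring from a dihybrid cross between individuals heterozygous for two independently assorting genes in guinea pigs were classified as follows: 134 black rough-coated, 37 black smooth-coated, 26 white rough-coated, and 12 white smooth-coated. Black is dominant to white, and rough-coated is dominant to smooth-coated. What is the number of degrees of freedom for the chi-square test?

3

A dihybrid F₂ with independent assortment and complete dominance at both loci gives a 9:3:3:1 phenotypic ratio.
A goodness-of-fit test with 4 phenotype classes has df = 4 − 1 = 3.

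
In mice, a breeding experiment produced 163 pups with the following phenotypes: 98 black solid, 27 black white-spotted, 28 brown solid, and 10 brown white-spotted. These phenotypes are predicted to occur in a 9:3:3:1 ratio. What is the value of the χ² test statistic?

Under the 9:3:3:1 hypothesis (Σ ratio = 16, N = 163):
  black solid: 163 × 9/16 = 91.6875
  black white-spotted: 163 × 3/16 = 30.5625
  brown solid: 163 × 3/16 = 30.5625
  brown white-spotted: 163 × 1/16 = 10.1875
χ² = Σ (O − E)² / E
  black solid: (98 − 91.6875)² / 91.6875 = 0.4346
  black white-spotted: (27 − 30.5625)² / 30.5625 = 0.4153
  brown solid: (28 − 30.5625)² / 30.5625 = 0.2149
  brown white-spotted: (10 − 10.1875)² / 10.1875 = 0.0035
χ² = 0.4346 + 0.4153 + 0.2149 + 0.0035 = 1.0683 ≈ 1.068

1.068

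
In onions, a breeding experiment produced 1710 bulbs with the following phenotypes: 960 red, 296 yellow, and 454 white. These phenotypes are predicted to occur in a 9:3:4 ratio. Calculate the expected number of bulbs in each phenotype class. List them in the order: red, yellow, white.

961.875, 320.625, 427.5

Under the 9:3:4 hypothesis (Σ ratio = 16, N = 1710):
  red: 1710 × 9/16 = 961.875
  yellow: 1710 × 3/16 = 320.625
  white: 1710 × 4/16 = 427.5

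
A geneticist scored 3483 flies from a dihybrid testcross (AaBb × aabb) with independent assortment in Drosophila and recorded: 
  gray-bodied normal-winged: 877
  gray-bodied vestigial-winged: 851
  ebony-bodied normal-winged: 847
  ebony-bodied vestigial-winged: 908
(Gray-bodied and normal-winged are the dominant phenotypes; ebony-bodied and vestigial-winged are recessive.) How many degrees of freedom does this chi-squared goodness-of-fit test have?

A dihybrid testcross with independent assortment gives a 1:1:1:1 ratio.
A goodness-of-fit test with 4 phenotype classes has df = 4 − 1 = 3.

3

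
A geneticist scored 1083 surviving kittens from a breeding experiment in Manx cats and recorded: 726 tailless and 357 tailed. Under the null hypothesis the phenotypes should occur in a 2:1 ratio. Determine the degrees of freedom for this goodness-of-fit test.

1

A goodness-of-fit test with 2 phenotype classes has df = 2 − 1 = 1.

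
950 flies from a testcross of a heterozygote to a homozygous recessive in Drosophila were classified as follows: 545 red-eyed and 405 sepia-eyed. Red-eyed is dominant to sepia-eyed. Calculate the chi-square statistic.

20.632

A testcross of a heterozygote (Aa × aa) gives a 1:1 phenotypic ratio.
The 1:1 ratio has 2 parts, so with N = 950 the expected counts are:
  red-eyed: 950 × 1/2 = 475
  sepia-eyed: 950 × 1/2 = 475
χ² = Σ (O − E)² / E
  red-eyed: (545 − 475)² / 475 = 10.3158
  sepia-eyed: (405 − 475)² / 475 = 10.3158
χ² = 10.3158 + 10.3158 = 20.6316 ≈ 20.632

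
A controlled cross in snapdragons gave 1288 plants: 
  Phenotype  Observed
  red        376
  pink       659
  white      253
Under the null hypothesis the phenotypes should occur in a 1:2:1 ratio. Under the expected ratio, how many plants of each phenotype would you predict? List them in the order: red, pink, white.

322, 644, 322

Under the 1:2:1 hypothesis (Σ ratio = 4, N = 1288):
  red: 1288 × 1/4 = 322
  pink: 1288 × 2/4 = 644
  white: 1288 × 1/4 = 322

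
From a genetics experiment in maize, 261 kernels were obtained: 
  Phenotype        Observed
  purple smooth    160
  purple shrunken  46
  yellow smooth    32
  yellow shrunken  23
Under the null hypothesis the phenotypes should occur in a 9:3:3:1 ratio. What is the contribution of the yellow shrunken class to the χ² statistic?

2.742

Total ratio parts = 16. Expected numbers out of 261:
  purple smooth: 261 × 9/16 = 146.8125
  purple shrunken: 261 × 3/16 = 48.9375
  yellow smooth: 261 × 3/16 = 48.9375
  yellow shrunken: 261 × 1/16 = 16.3125
Contribution of yellow shrunken: (23 − 16.3125)² / 16.3125 = 2.7416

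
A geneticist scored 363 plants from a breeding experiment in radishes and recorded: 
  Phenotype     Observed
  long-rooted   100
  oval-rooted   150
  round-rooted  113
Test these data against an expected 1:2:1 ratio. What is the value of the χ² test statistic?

11.865

The 1:2:1 ratio has 4 parts, so with N = 363 the expected counts are:
  long-rooted: 363 × 1/4 = 90.75
  oval-rooted: 363 × 2/4 = 181.5
  round-rooted: 363 × 1/4 = 90.75
χ² = Σ (O − E)² / E
  long-rooted: (100 − 90.75)² / 90.75 = 0.9428
  oval-rooted: (150 − 181.5)² / 181.5 = 5.4669
  round-rooted: (113 − 90.75)² / 90.75 = 5.4552
χ² = 0.9428 + 5.4669 + 5.4552 = 11.8649 ≈ 11.865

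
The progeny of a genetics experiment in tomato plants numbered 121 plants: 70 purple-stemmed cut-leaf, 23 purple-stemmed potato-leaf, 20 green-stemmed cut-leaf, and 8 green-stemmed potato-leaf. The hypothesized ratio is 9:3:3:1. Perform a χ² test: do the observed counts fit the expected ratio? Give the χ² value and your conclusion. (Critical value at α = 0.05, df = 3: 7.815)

Total ratio parts = 16. Expected numbers out of 121:
  purple-stemmed cut-leaf: 121 × 9/16 = 68.0625
  purple-stemmed potato-leaf: 121 × 3/16 = 22.6875
  green-stemmed cut-leaf: 121 × 3/16 = 22.6875
  green-stemmed potato-leaf: 121 × 1/16 = 7.5625
χ² = Σ (O − E)² / E
  purple-stemmed cut-leaf: (70 − 68.0625)² / 68.0625 = 0.0552
  purple-stemmed potato-leaf: (23 − 22.6875)² / 22.6875 = 0.0043
  green-stemmed cut-leaf: (20 − 22.6875)² / 22.6875 = 0.3184
  green-stemmed potato-leaf: (8 − 7.5625)² / 7.5625 = 0.0253
χ² = 0.0552 + 0.0043 + 0.3184 + 0.0253 = 0.4032 ≈ 0.403
Degrees of freedom = 4 − 1 = 3; critical value at α = 0.05 is 7.815.
Since 0.403 < 7.815, we fail to reject the null hypothesis — the data are consistent with the 9:3:3:1 ratio.

0.403; consistent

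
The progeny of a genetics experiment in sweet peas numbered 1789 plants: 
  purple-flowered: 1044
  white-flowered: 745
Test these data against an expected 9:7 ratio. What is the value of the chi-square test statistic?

Expected counts for N = 1789 under a 9:7 ratio (total parts = 16):
  purple-flowered: 1789 × 9/16 = 1006.3125
  white-flowered: 1789 × 7/16 = 782.6875
χ² = Σ (O − E)² / E
  purple-flowered: (1044 − 1006.3125)² / 1006.3125 = 1.4114
  white-flowered: (745 − 782.6875)² / 782.6875 = 1.8147
χ² = 1.4114 + 1.8147 = 3.2261 ≈ 3.226

3.226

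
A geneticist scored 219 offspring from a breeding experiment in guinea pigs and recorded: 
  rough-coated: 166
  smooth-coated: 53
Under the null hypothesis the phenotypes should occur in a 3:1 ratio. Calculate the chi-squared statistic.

0.075

The 3:1 ratio has 4 parts, so with N = 219 the expected counts are:
  rough-coated: 219 × 3/4 = 164.25
  smooth-coated: 219 × 1/4 = 54.75
χ² = Σ (O − E)² / E
  rough-coated: (166 − 164.25)² / 164.25 = 0.0186
  smooth-coated: (53 − 54.75)² / 54.75 = 0.0559
χ² = 0.0186 + 0.0559 = 0.0745 ≈ 0.075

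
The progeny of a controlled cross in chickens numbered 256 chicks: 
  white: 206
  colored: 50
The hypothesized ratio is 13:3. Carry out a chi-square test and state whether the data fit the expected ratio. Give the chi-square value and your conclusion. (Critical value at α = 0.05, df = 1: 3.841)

Total ratio parts = 16. Expected numbers out of 256:
  white: 256 × 13/16 = 208
  colored: 256 × 3/16 = 48
χ² = Σ (O − E)² / E
  white: (206 − 208)² / 208 = 0.0192
  colored: (50 − 48)² / 48 = 0.0833
χ² = 0.0192 + 0.0833 = 0.1025 ≈ 0.103
Degrees of freedom = 2 − 1 = 1; critical value at α = 0.05 is 3.841.
Since 0.103 < 3.841, we fail to reject the null hypothesis — the data are consistent with the 13:3 ratio.

0.103; consistent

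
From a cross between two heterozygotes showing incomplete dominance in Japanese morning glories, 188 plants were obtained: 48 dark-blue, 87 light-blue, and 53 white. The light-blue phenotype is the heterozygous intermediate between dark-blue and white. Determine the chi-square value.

1.309

With incomplete dominance, a heterozygote × heterozygote cross gives a 1:2:1 phenotypic ratio.
The 1:2:1 ratio has 4 parts, so with N = 188 the expected counts are:
  dark-blue: 188 × 1/4 = 47
  light-blue: 188 × 2/4 = 94
  white: 188 × 1/4 = 47
χ² = Σ (O − E)² / E
  dark-blue: (48 − 47)² / 47 = 0.0213
  light-blue: (87 − 94)² / 94 = 0.5213
  white: (53 − 47)² / 47 = 0.7660
χ² = 0.0213 + 0.5213 + 0.7660 = 1.3086 ≈ 1.309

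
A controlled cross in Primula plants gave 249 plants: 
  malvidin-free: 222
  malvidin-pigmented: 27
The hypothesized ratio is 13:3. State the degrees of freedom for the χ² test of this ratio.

A goodness-of-fit test with 2 phenotype classes has df = 2 − 1 = 1.

1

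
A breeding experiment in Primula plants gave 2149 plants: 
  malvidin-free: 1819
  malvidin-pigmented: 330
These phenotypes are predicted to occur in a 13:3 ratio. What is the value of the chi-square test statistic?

16.250

The 13:3 ratio has 16 parts, so with N = 2149 the expected counts are:
  malvidin-free: 2149 × 13/16 = 1746.0625
  malvidin-pigmented: 2149 × 3/16 = 402.9375
χ² = Σ (O − E)² / E
  malvidin-free: (1819 − 1746.0625)² / 1746.0625 = 3.0468
  malvidin-pigmented: (330 − 402.9375)² / 402.9375 = 13.2027
χ² = 3.0468 + 13.2027 = 16.2495 ≈ 16.250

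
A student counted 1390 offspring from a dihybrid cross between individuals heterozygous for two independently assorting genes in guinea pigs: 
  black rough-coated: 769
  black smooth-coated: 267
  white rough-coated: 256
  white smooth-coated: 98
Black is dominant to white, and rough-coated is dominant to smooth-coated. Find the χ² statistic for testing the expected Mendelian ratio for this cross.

1.875

A dihybrid F₂ with independent assortment and complete dominance at both loci gives a 9:3:3:1 phenotypic ratio.
The 9:3:3:1 ratio has 16 parts, so with N = 1390 the expected counts are:
  black rough-coated: 1390 × 9/16 = 781.875
  black smooth-coated: 1390 × 3/16 = 260.625
  white rough-coated: 1390 × 3/16 = 260.625
  white smooth-coated: 1390 × 1/16 = 86.875
χ² = Σ (O − E)² / E
  black rough-coated: (769 − 781.875)² / 781.875 = 0.2120
  black smooth-coated: (267 − 260.625)² / 260.625 = 0.1559
  white rough-coated: (256 − 260.625)² / 260.625 = 0.0821
  white smooth-coated: (98 − 86.875)² / 86.875 = 1.4246
χ² = 0.2120 + 0.1559 + 0.0821 + 1.4246 = 1.8746 ≈ 1.875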